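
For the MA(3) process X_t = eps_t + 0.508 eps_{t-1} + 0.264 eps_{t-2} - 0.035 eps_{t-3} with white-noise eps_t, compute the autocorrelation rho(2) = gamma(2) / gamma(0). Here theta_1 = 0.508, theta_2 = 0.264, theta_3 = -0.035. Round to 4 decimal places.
\rho(2) = 0.1853

For an MA(q) process with theta_0 = 1, the autocovariance is
  gamma(k) = sigma^2 * sum_{i=0..q-k} theta_i * theta_{i+k},
and rho(k) = gamma(k) / gamma(0). Sigma^2 cancels.
  numerator   = (1)*(0.264) + (0.508)*(-0.035) = 0.24622.
  denominator = (1)^2 + (0.508)^2 + (0.264)^2 + (-0.035)^2 = 1.328985.
  rho(2) = 0.24622 / 1.328985 = 0.1853.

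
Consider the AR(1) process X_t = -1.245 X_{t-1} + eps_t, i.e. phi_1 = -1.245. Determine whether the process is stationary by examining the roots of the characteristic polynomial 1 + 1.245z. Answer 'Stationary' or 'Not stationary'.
\text{Not stationary}

The AR(p) characteristic polynomial is P(z) = 1 + 1.245z.
Stationarity requires all roots to lie outside the unit circle, i.e. |z| > 1 for every root.
This is linear in z: 1 + (1.245) z = 0  =>  z = -1/(1.245) = -0.803213,  |z| = 0.803213.
Moduli of all roots: 0.8032.
All moduli strictly greater than 1? No.
Verdict: Not stationary.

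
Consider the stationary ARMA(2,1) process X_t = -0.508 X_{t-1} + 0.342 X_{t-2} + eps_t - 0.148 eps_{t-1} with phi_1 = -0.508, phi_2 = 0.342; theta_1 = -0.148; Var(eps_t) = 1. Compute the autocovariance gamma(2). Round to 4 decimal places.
\gamma(2) = 2.6879

Multiply the model equation by X_{t-k} and take expectations. With theta_0 = psi_0 = 1 and psi_j the MA(infinity) weights, this gives
  gamma(k) - sum_i phi_i gamma(k-i) = c_k,
  c_k = sigma^2 * sum_{j=k..q} theta_j psi_{j-k}   (c_k = 0 for k > q),
using gamma(-m) = gamma(m).
psi-weights needed (psi_j = theta_j + sum_i phi_i psi_{j-i}):
  psi_1 = theta_1 + phi_1 = -0.148 + (-0.508) = -0.656
Right-hand sides:
  c_0 = sigma^2 (1 + theta_1 psi_1) = 1 * (1 + (-0.148)(-0.656)) = 1 * 1.097088 = 1.097088
  c_1 = sigma^2 theta_1 = 1 * (-0.148) = -0.148
  c_2 = 0
Equations for k = 0, 1, 2 (AR order 2, c_2 = 0):
  (E0) gamma(0) = phi_1 gamma(1) + phi_2 gamma(2) + c_0
  (E1) gamma(1) = phi_1 gamma(0) + phi_2 gamma(1) + c_1
  (E2) gamma(2) = phi_1 gamma(1) + phi_2 gamma(0)
From (E1): gamma(1) = A gamma(0) + B with
  A = phi_1 / (1 - phi_2) = -0.508 / 0.658 = -0.772036,   B = c_1 / (1 - phi_2) = -0.148 / 0.658 = -0.224924.
Insert (E2) into (E0): gamma(0) (1 - phi_2^2) = phi_1 (1 + phi_2) gamma(1) + c_0.
  phi_1 (1 + phi_2) = (-0.508)(1.342) = -0.681736,   1 - phi_2^2 = 0.883036.
Replace gamma(1) by A gamma(0) + B and collect gamma(0):
  gamma(0) [0.883036 - (-0.681736)(-0.772036)] = (-0.681736)(-0.224924) + 1.097088
  gamma(0) * 0.356711 = 1.250427
  gamma(0) = 1.250427 / 0.356711 = 3.505434.
  gamma(1) = A gamma(0) + B = (-0.772036)(3.505434) + (-0.224924) = -2.931247.
  gamma(2) = phi_1 gamma(1) + phi_2 gamma(0) = (-0.508)(-2.931247) + (0.342)(3.505434) = 2.687932.
Therefore gamma(2) = 2.6879 (to 4 decimal places).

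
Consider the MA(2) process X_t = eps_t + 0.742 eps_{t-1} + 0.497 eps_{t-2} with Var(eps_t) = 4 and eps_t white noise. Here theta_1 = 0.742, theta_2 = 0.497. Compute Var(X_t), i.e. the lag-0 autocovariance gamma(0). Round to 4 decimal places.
\gamma(0) = 7.1903

For an MA(q) process X_t = eps_t + sum_i theta_i eps_{t-i} with
Var(eps_t) = sigma^2, the variance is
  gamma(0) = sigma^2 * (1 + sum_i theta_i^2).
  sum_i theta_i^2 = (0.742)^2 + (0.497)^2 = 0.550564 + 0.247009 = 0.797573.
  gamma(0) = 4 * (1 + 0.797573) = 4 * 1.797573 = 7.190292, which rounds to 7.1903.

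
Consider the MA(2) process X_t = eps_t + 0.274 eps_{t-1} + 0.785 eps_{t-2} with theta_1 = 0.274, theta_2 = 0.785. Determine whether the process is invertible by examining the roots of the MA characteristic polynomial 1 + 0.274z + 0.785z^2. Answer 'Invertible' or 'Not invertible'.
\text{Invertible}

The MA(q) characteristic polynomial is P(z) = 1 + 0.274z + 0.785z^2.
Invertibility requires all roots to lie outside the unit circle, i.e. |z| > 1 for every root.
Set 1 + (0.274) z + (0.785) z^2 = 0, i.e. a z^2 + b z + c = 0 with a = 0.785, b = 0.274, c = 1.
Discriminant D = b^2 - 4ac = (0.274)^2 - 4*(0.785)*1 = 0.075076 - (3.14) = -3.064924.
D < 0, so the roots are the complex-conjugate pair z = (-b +/- i sqrt(-D)) / (2a) = -0.1745 +/- 1.1151i.
For a conjugate pair |z|^2 = z * conj(z) = (product of roots) = c/a = 1/(0.785) = 1.273885, so |z| = sqrt(1.273885) = 1.1287 for both roots.
Moduli of all roots: 1.1287, 1.1287.
All moduli strictly greater than 1? Yes.
Verdict: Invertible.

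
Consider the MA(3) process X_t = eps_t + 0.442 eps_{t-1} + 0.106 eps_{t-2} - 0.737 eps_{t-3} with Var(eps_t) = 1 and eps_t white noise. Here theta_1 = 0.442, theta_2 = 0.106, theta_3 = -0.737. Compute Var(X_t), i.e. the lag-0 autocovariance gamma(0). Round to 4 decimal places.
\gamma(0) = 1.7498

For an MA(q) process X_t = eps_t + sum_i theta_i eps_{t-i} with
Var(eps_t) = sigma^2, the variance is
  gamma(0) = sigma^2 * (1 + sum_i theta_i^2).
  sum_i theta_i^2 = (0.442)^2 + (0.106)^2 + (-0.737)^2 = 0.195364 + 0.011236 + 0.543169 = 0.749769.
  gamma(0) = 1 * (1 + 0.749769) = 1 * 1.749769 = 1.749769, which rounds to 1.7498.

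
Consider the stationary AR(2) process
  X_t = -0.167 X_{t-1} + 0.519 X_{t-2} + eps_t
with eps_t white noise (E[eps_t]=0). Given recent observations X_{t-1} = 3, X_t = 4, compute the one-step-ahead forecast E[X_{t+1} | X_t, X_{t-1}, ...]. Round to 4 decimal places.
E[X_{t+1} \mid \mathcal F_t] = 0.8890

For an AR(p) model X_t = c + sum_i phi_i X_{t-i} + eps_t, the
one-step-ahead conditional mean is
  E[X_{t+1} | X_t, ...] = c + sum_i phi_i X_{t+1-i}.
Substitute known values:
  E[X_{t+1} | ...] = (-0.167) * (4) + (0.519) * (3)
                   = 0.8890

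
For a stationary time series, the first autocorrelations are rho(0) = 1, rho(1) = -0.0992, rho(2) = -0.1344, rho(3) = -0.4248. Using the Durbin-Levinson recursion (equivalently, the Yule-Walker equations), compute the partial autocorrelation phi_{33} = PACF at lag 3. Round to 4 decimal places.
\phi_{33} = -0.4690

The PACF at lag k is phi_{kk}, the last component of the solution
to the Yule-Walker system G_k phi = r_k where
  (G_k)_{ij} = rho(|i - j|), (r_k)_i = rho(i), i,j = 1..k.
Equivalently, Durbin-Levinson gives phi_{kk} iteratively:
  phi_{11} = rho(1)
  phi_{kk} = [rho(k) - sum_{j=1..k-1} phi_{k-1,j} rho(k-j)]
            / [1 - sum_{j=1..k-1} phi_{k-1,j} rho(j)],
  phi_{k,j} = phi_{k-1,j} - phi_{kk} phi_{k-1,k-j},  j = 1..k-1.
Step k = 1:
  phi_11 = rho(1) = -0.0992.
Step k = 2:
  phi_22 = [rho(2) - phi_11 rho(1)] / [1 - phi_11 rho(1)] = [-0.1344 - (-0.0992)(-0.0992)] / [1 - (-0.0992)(-0.0992)]
         = -0.14424064 / 0.99015936 = -0.145674.
  Update: phi_21 = phi_11 - phi_22 phi_11 = -0.0992 - (-0.145674)(-0.0992) = -0.113651.
Step k = 3:
  phi_33 = [rho(3) - phi_21 rho(2) - phi_22 rho(1)] / [1 - phi_21 rho(1) - phi_22 rho(2)]
    numerator   = -0.4248 - (-0.113651)(-0.1344) - (-0.145674)(-0.0992) = -0.45452556
    denominator = 1 - (-0.113651)(-0.0992) - (-0.145674)(-0.1344) = 0.96914722
  phi_33 = -0.45452556 / 0.96914722 = -0.469.
Therefore phi_{33} = -0.4690.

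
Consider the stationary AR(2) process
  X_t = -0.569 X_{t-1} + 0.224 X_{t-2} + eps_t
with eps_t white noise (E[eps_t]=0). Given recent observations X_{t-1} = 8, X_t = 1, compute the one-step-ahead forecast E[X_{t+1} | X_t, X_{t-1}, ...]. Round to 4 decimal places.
E[X_{t+1} \mid \mathcal F_t] = 1.2230

For an AR(p) model X_t = c + sum_i phi_i X_{t-i} + eps_t, the
one-step-ahead conditional mean is
  E[X_{t+1} | X_t, ...] = c + sum_i phi_i X_{t+1-i}.
Substitute known values:
  E[X_{t+1} | ...] = (-0.569) * (1) + (0.224) * (8)
                   = 1.2230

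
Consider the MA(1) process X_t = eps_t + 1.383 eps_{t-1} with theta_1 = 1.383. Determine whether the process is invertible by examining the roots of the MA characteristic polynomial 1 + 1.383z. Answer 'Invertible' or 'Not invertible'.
\text{Not invertible}

The MA(q) characteristic polynomial is P(z) = 1 + 1.383z.
Invertibility requires all roots to lie outside the unit circle, i.e. |z| > 1 for every root.
This is linear in z: 1 + (1.383) z = 0  =>  z = -1/(1.383) = -0.723066,  |z| = 0.723066.
Moduli of all roots: 0.7231.
All moduli strictly greater than 1? No.
Verdict: Not invertible.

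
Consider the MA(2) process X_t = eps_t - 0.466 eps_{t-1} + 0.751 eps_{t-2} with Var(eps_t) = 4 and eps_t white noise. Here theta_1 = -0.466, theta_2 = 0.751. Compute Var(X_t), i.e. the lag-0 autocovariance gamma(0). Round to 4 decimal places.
\gamma(0) = 7.1246

For an MA(q) process X_t = eps_t + sum_i theta_i eps_{t-i} with
Var(eps_t) = sigma^2, the variance is
  gamma(0) = sigma^2 * (1 + sum_i theta_i^2).
  sum_i theta_i^2 = (-0.466)^2 + (0.751)^2 = 0.217156 + 0.564001 = 0.781157.
  gamma(0) = 4 * (1 + 0.781157) = 4 * 1.781157 = 7.124628, which rounds to 7.1246.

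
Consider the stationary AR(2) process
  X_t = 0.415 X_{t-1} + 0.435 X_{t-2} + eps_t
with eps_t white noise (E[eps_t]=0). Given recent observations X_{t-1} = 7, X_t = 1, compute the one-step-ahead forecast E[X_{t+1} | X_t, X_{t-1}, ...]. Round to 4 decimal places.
E[X_{t+1} \mid \mathcal F_t] = 3.4600

For an AR(p) model X_t = c + sum_i phi_i X_{t-i} + eps_t, the
one-step-ahead conditional mean is
  E[X_{t+1} | X_t, ...] = c + sum_i phi_i X_{t+1-i}.
Substitute known values:
  E[X_{t+1} | ...] = (0.415) * (1) + (0.435) * (7)
                   = 3.4600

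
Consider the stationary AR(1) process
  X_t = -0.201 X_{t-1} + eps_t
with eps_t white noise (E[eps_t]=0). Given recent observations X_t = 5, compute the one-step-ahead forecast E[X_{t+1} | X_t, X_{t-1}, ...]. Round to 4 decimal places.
E[X_{t+1} \mid \mathcal F_t] = -1.0050

For an AR(p) model X_t = c + sum_i phi_i X_{t-i} + eps_t, the
one-step-ahead conditional mean is
  E[X_{t+1} | X_t, ...] = c + sum_i phi_i X_{t+1-i}.
Substitute known values:
  E[X_{t+1} | ...] = (-0.201) * (5)
                   = -1.0050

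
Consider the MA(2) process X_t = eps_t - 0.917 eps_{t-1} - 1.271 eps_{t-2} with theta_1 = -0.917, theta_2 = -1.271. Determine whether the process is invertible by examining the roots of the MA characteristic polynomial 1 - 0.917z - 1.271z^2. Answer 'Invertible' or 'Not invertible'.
\text{Not invertible}

The MA(q) characteristic polynomial is P(z) = 1 - 0.917z - 1.271z^2.
Invertibility requires all roots to lie outside the unit circle, i.e. |z| > 1 for every root.
Set 1 + (-0.917) z + (-1.271) z^2 = 0, i.e. a z^2 + b z + c = 0 with a = -1.271, b = -0.917, c = 1.
Discriminant D = b^2 - 4ac = (-0.917)^2 - 4*(-1.271)*1 = 0.840889 - (-5.084) = 5.924889.
D >= 0, so the roots are real: z = (-b +/- sqrt(D)) / (2a) = (0.917 +/- 2.434109) / (-2.542).
  z_1 = (0.917 + 2.434109) / (-2.542) = -1.3183,   |z_1| = 1.3183.
  z_2 = (0.917 - 2.434109) / (-2.542) = 0.5968,   |z_2| = 0.5968.
Moduli of all roots: 1.3183, 0.5968.
All moduli strictly greater than 1? No.
Verdict: Not invertible.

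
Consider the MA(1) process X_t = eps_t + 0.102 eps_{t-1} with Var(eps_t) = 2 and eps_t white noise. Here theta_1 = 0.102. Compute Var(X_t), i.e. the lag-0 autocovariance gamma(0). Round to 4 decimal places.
\gamma(0) = 2.0208

For an MA(q) process X_t = eps_t + sum_i theta_i eps_{t-i} with
Var(eps_t) = sigma^2, the variance is
  gamma(0) = sigma^2 * (1 + sum_i theta_i^2).
  sum_i theta_i^2 = (0.102)^2 = 0.010404.
  gamma(0) = 2 * (1 + 0.010404) = 2 * 1.010404 = 2.020808, which rounds to 2.0208.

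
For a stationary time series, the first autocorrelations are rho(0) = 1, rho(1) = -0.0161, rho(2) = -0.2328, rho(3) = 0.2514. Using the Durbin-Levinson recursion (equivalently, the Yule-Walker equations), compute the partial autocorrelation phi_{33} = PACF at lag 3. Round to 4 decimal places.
\phi_{33} = 0.2571

The PACF at lag k is phi_{kk}, the last component of the solution
to the Yule-Walker system G_k phi = r_k where
  (G_k)_{ij} = rho(|i - j|), (r_k)_i = rho(i), i,j = 1..k.
Equivalently, Durbin-Levinson gives phi_{kk} iteratively:
  phi_{11} = rho(1)
  phi_{kk} = [rho(k) - sum_{j=1..k-1} phi_{k-1,j} rho(k-j)]
            / [1 - sum_{j=1..k-1} phi_{k-1,j} rho(j)],
  phi_{k,j} = phi_{k-1,j} - phi_{kk} phi_{k-1,k-j},  j = 1..k-1.
Step k = 1:
  phi_11 = rho(1) = -0.0161.
Step k = 2:
  phi_22 = [rho(2) - phi_11 rho(1)] / [1 - phi_11 rho(1)] = [-0.2328 - (-0.0161)(-0.0161)] / [1 - (-0.0161)(-0.0161)]
         = -0.23305921 / 0.99974079 = -0.23312.
  Update: phi_21 = phi_11 - phi_22 phi_11 = -0.0161 - (-0.23312)(-0.0161) = -0.019853.
Step k = 3:
  phi_33 = [rho(3) - phi_21 rho(2) - phi_22 rho(1)] / [1 - phi_21 rho(1) - phi_22 rho(2)]
    numerator   = 0.2514 - (-0.019853)(-0.2328) - (-0.23312)(-0.0161) = 0.24302494
    denominator = 1 - (-0.019853)(-0.0161) - (-0.23312)(-0.2328) = 0.94541011
  phi_33 = 0.24302494 / 0.94541011 = 0.2571.
Therefore phi_{33} = 0.2571.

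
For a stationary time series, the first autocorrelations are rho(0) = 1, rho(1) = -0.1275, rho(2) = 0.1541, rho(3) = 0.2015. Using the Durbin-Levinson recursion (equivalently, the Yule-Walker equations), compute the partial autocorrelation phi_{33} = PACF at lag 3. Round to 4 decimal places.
\phi_{33} = 0.2450

The PACF at lag k is phi_{kk}, the last component of the solution
to the Yule-Walker system G_k phi = r_k where
  (G_k)_{ij} = rho(|i - j|), (r_k)_i = rho(i), i,j = 1..k.
Equivalently, Durbin-Levinson gives phi_{kk} iteratively:
  phi_{11} = rho(1)
  phi_{kk} = [rho(k) - sum_{j=1..k-1} phi_{k-1,j} rho(k-j)]
            / [1 - sum_{j=1..k-1} phi_{k-1,j} rho(j)],
  phi_{k,j} = phi_{k-1,j} - phi_{kk} phi_{k-1,k-j},  j = 1..k-1.
Step k = 1:
  phi_11 = rho(1) = -0.1275.
Step k = 2:
  phi_22 = [rho(2) - phi_11 rho(1)] / [1 - phi_11 rho(1)] = [0.1541 - (-0.1275)(-0.1275)] / [1 - (-0.1275)(-0.1275)]
         = 0.13784375 / 0.98374375 = 0.140122.
  Update: phi_21 = phi_11 - phi_22 phi_11 = -0.1275 - (0.140122)(-0.1275) = -0.109634.
Step k = 3:
  phi_33 = [rho(3) - phi_21 rho(2) - phi_22 rho(1)] / [1 - phi_21 rho(1) - phi_22 rho(2)]
    numerator   = 0.2015 - (-0.109634)(0.1541) - (0.140122)(-0.1275) = 0.23626018
    denominator = 1 - (-0.109634)(-0.1275) - (0.140122)(0.1541) = 0.96442886
  phi_33 = 0.23626018 / 0.96442886 = 0.245.
Therefore phi_{33} = 0.2450.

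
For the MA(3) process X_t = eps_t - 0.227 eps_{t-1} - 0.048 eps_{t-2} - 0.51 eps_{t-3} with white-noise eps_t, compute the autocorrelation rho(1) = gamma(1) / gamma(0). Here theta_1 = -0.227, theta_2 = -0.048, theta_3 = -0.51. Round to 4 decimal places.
\rho(1) = -0.1458

For an MA(q) process with theta_0 = 1, the autocovariance is
  gamma(k) = sigma^2 * sum_{i=0..q-k} theta_i * theta_{i+k},
and rho(k) = gamma(k) / gamma(0). Sigma^2 cancels.
  numerator   = (1)*(-0.227) + (-0.227)*(-0.048) + (-0.048)*(-0.51) = -0.191624.
  denominator = (1)^2 + (-0.227)^2 + (-0.048)^2 + (-0.51)^2 = 1.313933.
  rho(1) = -0.191624 / 1.313933 = -0.1458.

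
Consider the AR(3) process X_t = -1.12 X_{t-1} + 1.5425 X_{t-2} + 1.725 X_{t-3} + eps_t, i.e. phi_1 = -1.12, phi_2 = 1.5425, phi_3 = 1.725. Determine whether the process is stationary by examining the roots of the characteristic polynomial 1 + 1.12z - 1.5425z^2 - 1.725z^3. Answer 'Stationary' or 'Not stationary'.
\text{Not stationary}

The AR(p) characteristic polynomial is P(z) = 1 + 1.12z - 1.5425z^2 - 1.725z^3.
Stationarity requires all roots to lie outside the unit circle, i.e. |z| > 1 for every root.
Degree 3: look for a simple real root z0 first, then factor out (1 - z/z0) and solve the remaining quadratic.
Testing z0 = -0.8: P(-0.8) = 1 + (1.12)(-0.8) + (-1.5425)(-0.8)^2 + (-1.725)(-0.8)^3
  = 1 + (-0.896) + (-0.9872) + (0.8832) = 0.  So z_0 = -0.8 is a root, |z_0| = 0.8.
Divide out the factor (1 + 1.25 z) = (1 - z/z0) (since 1/z0 = -1.25):
  P(z) = (1 + 1.25 z)(1 + (-0.13) z + (-1.38) z^2)
  [check: z-coef -0.13 - (-1.25) = 1.12; z^2-coef -1.38 - (-1.25)(-0.13) = -1.5425; z^3-coef -(-1.25)(-1.38) = -1.725.]
Remaining roots from the quadratic factor 1 + (-0.13) z + (-1.38) z^2:
  Set 1 + (-0.13) z + (-1.38) z^2 = 0, i.e. a z^2 + b z + c = 0 with a = -1.38, b = -0.13, c = 1.
  Discriminant D = b^2 - 4ac = (-0.13)^2 - 4*(-1.38)*1 = 0.0169 - (-5.52) = 5.5369.
  D >= 0, so the roots are real: z = (-b +/- sqrt(D)) / (2a) = (0.13 +/- 2.353062) / (-2.76).
    z_1 = (0.13 + 2.353062) / (-2.76) = -0.8997,   |z_1| = 0.8997.
    z_2 = (0.13 - 2.353062) / (-2.76) = 0.8055,   |z_2| = 0.8055.
Moduli of all roots: 0.8000, 0.8997, 0.8055.
All moduli strictly greater than 1? No.
Verdict: Not stationary.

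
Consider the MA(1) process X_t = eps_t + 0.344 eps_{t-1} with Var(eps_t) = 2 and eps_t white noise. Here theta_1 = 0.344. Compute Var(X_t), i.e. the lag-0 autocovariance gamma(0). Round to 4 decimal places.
\gamma(0) = 2.2367

For an MA(q) process X_t = eps_t + sum_i theta_i eps_{t-i} with
Var(eps_t) = sigma^2, the variance is
  gamma(0) = sigma^2 * (1 + sum_i theta_i^2).
  sum_i theta_i^2 = (0.344)^2 = 0.118336.
  gamma(0) = 2 * (1 + 0.118336) = 2 * 1.118336 = 2.236672, which rounds to 2.2367.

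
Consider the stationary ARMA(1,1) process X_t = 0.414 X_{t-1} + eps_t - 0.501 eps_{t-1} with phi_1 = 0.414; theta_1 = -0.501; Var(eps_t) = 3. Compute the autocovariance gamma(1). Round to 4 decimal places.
\gamma(1) = -0.2497

Multiply the model equation by X_{t-k} and take expectations. With theta_0 = psi_0 = 1 and psi_j the MA(infinity) weights, this gives
  gamma(k) - sum_i phi_i gamma(k-i) = c_k,
  c_k = sigma^2 * sum_{j=k..q} theta_j psi_{j-k}   (c_k = 0 for k > q),
using gamma(-m) = gamma(m).
psi-weights needed (psi_j = theta_j + sum_i phi_i psi_{j-i}):
  psi_1 = theta_1 + phi_1 = -0.501 + (0.414) = -0.087
Right-hand sides:
  c_0 = sigma^2 (1 + theta_1 psi_1) = 3 * (1 + (-0.501)(-0.087)) = 3 * 1.043587 = 3.130761
  c_1 = sigma^2 theta_1 = 3 * (-0.501) = -1.503
  c_2 = 0
Equations for k = 0 and k = 1 (AR order 1):
  gamma(0) = phi_1 gamma(1) + c_0
  gamma(1) = phi_1 gamma(0) + c_1
Substituting the second into the first: gamma(0) (1 - phi_1^2) = c_0 + phi_1 c_1, so
  gamma(0) = (c_0 + phi_1 c_1) / (1 - phi_1^2) = (3.130761 + (0.414)(-1.503)) / (1 - (0.414)^2) = 2.508519 / 0.828604 = 3.027404.
  gamma(1) = phi_1 gamma(0) + c_1 = (0.414)(3.027404) + (-1.503) = -0.249655.
Therefore gamma(1) = -0.2497 (to 4 decimal places).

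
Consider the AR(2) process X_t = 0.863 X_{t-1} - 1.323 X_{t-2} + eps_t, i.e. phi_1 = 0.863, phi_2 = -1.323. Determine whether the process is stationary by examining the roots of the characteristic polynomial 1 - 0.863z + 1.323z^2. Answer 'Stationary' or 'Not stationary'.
\text{Not stationary}

The AR(p) characteristic polynomial is P(z) = 1 - 0.863z + 1.323z^2.
Stationarity requires all roots to lie outside the unit circle, i.e. |z| > 1 for every root.
Set 1 + (-0.863) z + (1.323) z^2 = 0, i.e. a z^2 + b z + c = 0 with a = 1.323, b = -0.863, c = 1.
Discriminant D = b^2 - 4ac = (-0.863)^2 - 4*(1.323)*1 = 0.744769 - (5.292) = -4.547231.
D < 0, so the roots are the complex-conjugate pair z = (-b +/- i sqrt(-D)) / (2a) = 0.3262 +/- 0.8059i.
For a conjugate pair |z|^2 = z * conj(z) = (product of roots) = c/a = 1/(1.323) = 0.755858, so |z| = sqrt(0.755858) = 0.8694 for both roots.
Moduli of all roots: 0.8694, 0.8694.
All moduli strictly greater than 1? No.
Verdict: Not stationary.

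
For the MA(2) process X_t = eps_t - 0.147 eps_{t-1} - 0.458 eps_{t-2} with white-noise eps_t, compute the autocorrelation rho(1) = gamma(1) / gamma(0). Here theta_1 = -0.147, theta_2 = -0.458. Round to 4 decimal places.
\rho(1) = -0.0647

For an MA(q) process with theta_0 = 1, the autocovariance is
  gamma(k) = sigma^2 * sum_{i=0..q-k} theta_i * theta_{i+k},
and rho(k) = gamma(k) / gamma(0). Sigma^2 cancels.
  numerator   = (1)*(-0.147) + (-0.147)*(-0.458) = -0.079674.
  denominator = (1)^2 + (-0.147)^2 + (-0.458)^2 = 1.231373.
  rho(1) = -0.079674 / 1.231373 = -0.0647.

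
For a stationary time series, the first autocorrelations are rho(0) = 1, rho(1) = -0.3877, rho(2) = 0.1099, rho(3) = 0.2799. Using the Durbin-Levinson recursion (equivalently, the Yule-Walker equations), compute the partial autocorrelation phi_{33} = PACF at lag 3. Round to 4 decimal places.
\phi_{33} = 0.3611

The PACF at lag k is phi_{kk}, the last component of the solution
to the Yule-Walker system G_k phi = r_k where
  (G_k)_{ij} = rho(|i - j|), (r_k)_i = rho(i), i,j = 1..k.
Equivalently, Durbin-Levinson gives phi_{kk} iteratively:
  phi_{11} = rho(1)
  phi_{kk} = [rho(k) - sum_{j=1..k-1} phi_{k-1,j} rho(k-j)]
            / [1 - sum_{j=1..k-1} phi_{k-1,j} rho(j)],
  phi_{k,j} = phi_{k-1,j} - phi_{kk} phi_{k-1,k-j},  j = 1..k-1.
Step k = 1:
  phi_11 = rho(1) = -0.3877.
Step k = 2:
  phi_22 = [rho(2) - phi_11 rho(1)] / [1 - phi_11 rho(1)] = [0.1099 - (-0.3877)(-0.3877)] / [1 - (-0.3877)(-0.3877)]
         = -0.04041129 / 0.84968871 = -0.04756.
  Update: phi_21 = phi_11 - phi_22 phi_11 = -0.3877 - (-0.04756)(-0.3877) = -0.406139.
Step k = 3:
  phi_33 = [rho(3) - phi_21 rho(2) - phi_22 rho(1)] / [1 - phi_21 rho(1) - phi_22 rho(2)]
    numerator   = 0.2799 - (-0.406139)(0.1099) - (-0.04756)(-0.3877) = 0.30609563
    denominator = 1 - (-0.406139)(-0.3877) - (-0.04756)(0.1099) = 0.84776674
  phi_33 = 0.30609563 / 0.84776674 = 0.3611.
Therefore phi_{33} = 0.3611.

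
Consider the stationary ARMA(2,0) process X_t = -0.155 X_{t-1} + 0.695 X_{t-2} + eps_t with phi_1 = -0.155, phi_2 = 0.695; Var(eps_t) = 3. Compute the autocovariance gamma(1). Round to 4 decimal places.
\gamma(1) = -3.9759

Multiply the model equation by X_{t-k} and take expectations. With theta_0 = psi_0 = 1 and psi_j the MA(infinity) weights, this gives
  gamma(k) - sum_i phi_i gamma(k-i) = c_k,
  c_k = sigma^2 * sum_{j=k..q} theta_j psi_{j-k}   (c_k = 0 for k > q),
using gamma(-m) = gamma(m).
Pure AR (q = 0): c_0 = sigma^2 = 3, c_k = 0 for k >= 1.
Equations for k = 0, 1, 2 (AR order 2, c_2 = 0):
  (E0) gamma(0) = phi_1 gamma(1) + phi_2 gamma(2) + c_0
  (E1) gamma(1) = phi_1 gamma(0) + phi_2 gamma(1) + c_1
  (E2) gamma(2) = phi_1 gamma(1) + phi_2 gamma(0)
From (E1): gamma(1) = A gamma(0) + B with
  A = phi_1 / (1 - phi_2) = -0.155 / 0.305 = -0.508197,   B = c_1 / (1 - phi_2) = 0 / 0.305 = 0.
Insert (E2) into (E0): gamma(0) (1 - phi_2^2) = phi_1 (1 + phi_2) gamma(1) + c_0.
  phi_1 (1 + phi_2) = (-0.155)(1.695) = -0.262725,   1 - phi_2^2 = 0.516975.
Replace gamma(1) by A gamma(0) + B and collect gamma(0):
  gamma(0) [0.516975 - (-0.262725)(-0.508197)] = c_0 = 3
  gamma(0) * 0.383459 = 3
  gamma(0) = 3 / 0.383459 = 7.823522.
  gamma(1) = A gamma(0) = (-0.508197)(7.823522) = -3.975888.
Therefore gamma(1) = -3.9759 (to 4 decimal places).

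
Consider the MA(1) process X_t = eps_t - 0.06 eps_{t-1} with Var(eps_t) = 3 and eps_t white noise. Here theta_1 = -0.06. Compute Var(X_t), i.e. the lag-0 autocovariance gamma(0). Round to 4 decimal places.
\gamma(0) = 3.0108

For an MA(q) process X_t = eps_t + sum_i theta_i eps_{t-i} with
Var(eps_t) = sigma^2, the variance is
  gamma(0) = sigma^2 * (1 + sum_i theta_i^2).
  sum_i theta_i^2 = (-0.06)^2 = 0.0036.
  gamma(0) = 3 * (1 + 0.0036) = 3 * 1.0036 = 3.0108.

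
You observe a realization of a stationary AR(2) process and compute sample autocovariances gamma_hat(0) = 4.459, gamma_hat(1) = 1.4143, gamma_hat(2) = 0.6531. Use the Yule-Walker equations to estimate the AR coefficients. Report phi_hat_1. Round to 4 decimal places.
\hat\phi_{1} = 0.3010

The Yule-Walker equations for an AR(p) process read, in matrix form,
  Gamma_p phi = r_p,   with   (Gamma_p)_{ij} = gamma(|i - j|),
                       (r_p)_i = gamma(i),   i,j = 1..p.
Substitute the sample gammas (Toeplitz matrix and right-hand side of size 2):
  Gamma_p = [[4.459, 1.4143], [1.4143, 4.459]]
  r_p     = [1.4143, 0.6531]
Written out:
  4.459 phi_1 + 1.4143 phi_2 = 1.4143
  1.4143 phi_1 + 4.459 phi_2 = 0.6531
Solve by Cramer's rule:
  det = gamma(0)^2 - gamma(1)^2 = (4.459)^2 - (1.4143)^2 = 19.882681 - 2.00024449 = 17.88243651
  phi_hat_1 = [gamma(1) gamma(0) - gamma(1) gamma(2)] / det = [(1.4143)(4.459) - (1.4143)(0.6531)] / 17.88243651 = 5.38268437 / 17.88243651 = 0.301
  phi_hat_2 = [gamma(0) gamma(2) - gamma(1)^2] / det = [(4.459)(0.6531) - (1.4143)^2] / 17.88243651 = 0.91192841 / 17.88243651 = 0.051
So phi_hat = [0.3010, 0.0510].
Therefore phi_hat_1 = 0.3010.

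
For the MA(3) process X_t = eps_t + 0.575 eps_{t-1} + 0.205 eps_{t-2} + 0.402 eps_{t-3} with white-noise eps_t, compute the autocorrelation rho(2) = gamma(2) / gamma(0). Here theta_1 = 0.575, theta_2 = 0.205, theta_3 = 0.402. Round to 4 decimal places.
\rho(2) = 0.2843

For an MA(q) process with theta_0 = 1, the autocovariance is
  gamma(k) = sigma^2 * sum_{i=0..q-k} theta_i * theta_{i+k},
and rho(k) = gamma(k) / gamma(0). Sigma^2 cancels.
  numerator   = (1)*(0.205) + (0.575)*(0.402) = 0.43615.
  denominator = (1)^2 + (0.575)^2 + (0.205)^2 + (0.402)^2 = 1.534254.
  rho(2) = 0.43615 / 1.534254 = 0.2843.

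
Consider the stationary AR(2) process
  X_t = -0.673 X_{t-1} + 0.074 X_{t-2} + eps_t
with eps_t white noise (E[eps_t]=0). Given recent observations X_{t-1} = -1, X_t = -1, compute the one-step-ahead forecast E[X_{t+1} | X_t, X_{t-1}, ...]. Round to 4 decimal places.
E[X_{t+1} \mid \mathcal F_t] = 0.5990

For an AR(p) model X_t = c + sum_i phi_i X_{t-i} + eps_t, the
one-step-ahead conditional mean is
  E[X_{t+1} | X_t, ...] = c + sum_i phi_i X_{t+1-i}.
Substitute known values:
  E[X_{t+1} | ...] = (-0.673) * (-1) + (0.074) * (-1)
                   = 0.5990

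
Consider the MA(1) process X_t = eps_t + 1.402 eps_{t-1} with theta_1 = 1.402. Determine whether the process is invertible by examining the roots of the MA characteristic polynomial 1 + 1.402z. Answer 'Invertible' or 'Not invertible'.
\text{Not invertible}

The MA(q) characteristic polynomial is P(z) = 1 + 1.402z.
Invertibility requires all roots to lie outside the unit circle, i.e. |z| > 1 for every root.
This is linear in z: 1 + (1.402) z = 0  =>  z = -1/(1.402) = -0.713267,  |z| = 0.713267.
Moduli of all roots: 0.7133.
All moduli strictly greater than 1? No.
Verdict: Not invertible.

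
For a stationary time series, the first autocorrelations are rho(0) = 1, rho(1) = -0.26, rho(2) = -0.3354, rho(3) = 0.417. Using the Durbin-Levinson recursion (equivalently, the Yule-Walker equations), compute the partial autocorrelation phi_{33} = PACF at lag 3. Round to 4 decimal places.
\phi_{33} = 0.2370

The PACF at lag k is phi_{kk}, the last component of the solution
to the Yule-Walker system G_k phi = r_k where
  (G_k)_{ij} = rho(|i - j|), (r_k)_i = rho(i), i,j = 1..k.
Equivalently, Durbin-Levinson gives phi_{kk} iteratively:
  phi_{11} = rho(1)
  phi_{kk} = [rho(k) - sum_{j=1..k-1} phi_{k-1,j} rho(k-j)]
            / [1 - sum_{j=1..k-1} phi_{k-1,j} rho(j)],
  phi_{k,j} = phi_{k-1,j} - phi_{kk} phi_{k-1,k-j},  j = 1..k-1.
Step k = 1:
  phi_11 = rho(1) = -0.26.
Step k = 2:
  phi_22 = [rho(2) - phi_11 rho(1)] / [1 - phi_11 rho(1)] = [-0.3354 - (-0.26)(-0.26)] / [1 - (-0.26)(-0.26)]
         = -0.403 / 0.9324 = -0.432218.
  Update: phi_21 = phi_11 - phi_22 phi_11 = -0.26 - (-0.432218)(-0.26) = -0.372377.
Step k = 3:
  phi_33 = [rho(3) - phi_21 rho(2) - phi_22 rho(1)] / [1 - phi_21 rho(1) - phi_22 rho(2)]
    numerator   = 0.417 - (-0.372377)(-0.3354) - (-0.432218)(-0.26) = 0.17972821
    denominator = 1 - (-0.372377)(-0.26) - (-0.432218)(-0.3354) = 0.75821617
  phi_33 = 0.17972821 / 0.75821617 = 0.237.
Therefore phi_{33} = 0.2370.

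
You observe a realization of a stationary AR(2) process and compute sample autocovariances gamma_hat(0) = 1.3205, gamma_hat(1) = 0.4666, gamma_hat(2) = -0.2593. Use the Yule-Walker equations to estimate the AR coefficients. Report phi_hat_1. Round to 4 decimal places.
\hat\phi_{1} = 0.4830

The Yule-Walker equations for an AR(p) process read, in matrix form,
  Gamma_p phi = r_p,   with   (Gamma_p)_{ij} = gamma(|i - j|),
                       (r_p)_i = gamma(i),   i,j = 1..p.
Substitute the sample gammas (Toeplitz matrix and right-hand side of size 2):
  Gamma_p = [[1.3205, 0.4666], [0.4666, 1.3205]]
  r_p     = [0.4666, -0.2593]
Written out:
  1.3205 phi_1 + 0.4666 phi_2 = 0.4666
  0.4666 phi_1 + 1.3205 phi_2 = -0.2593
Solve by Cramer's rule:
  det = gamma(0)^2 - gamma(1)^2 = (1.3205)^2 - (0.4666)^2 = 1.74372025 - 0.21771556 = 1.52600469
  phi_hat_1 = [gamma(1) gamma(0) - gamma(1) gamma(2)] / det = [(0.4666)(1.3205) - (0.4666)(-0.2593)] / 1.52600469 = 0.73713468 / 1.52600469 = 0.483
  phi_hat_2 = [gamma(0) gamma(2) - gamma(1)^2] / det = [(1.3205)(-0.2593) - (0.4666)^2] / 1.52600469 = -0.56012121 / 1.52600469 = -0.3671
So phi_hat = [0.4830, -0.3671].
Therefore phi_hat_1 = 0.4830.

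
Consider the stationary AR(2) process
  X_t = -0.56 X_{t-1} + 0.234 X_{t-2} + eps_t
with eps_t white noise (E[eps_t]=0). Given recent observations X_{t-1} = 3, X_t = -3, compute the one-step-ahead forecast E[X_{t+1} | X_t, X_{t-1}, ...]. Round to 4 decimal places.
E[X_{t+1} \mid \mathcal F_t] = 2.3820

For an AR(p) model X_t = c + sum_i phi_i X_{t-i} + eps_t, the
one-step-ahead conditional mean is
  E[X_{t+1} | X_t, ...] = c + sum_i phi_i X_{t+1-i}.
Substitute known values:
  E[X_{t+1} | ...] = (-0.56) * (-3) + (0.234) * (3)
                   = 2.3820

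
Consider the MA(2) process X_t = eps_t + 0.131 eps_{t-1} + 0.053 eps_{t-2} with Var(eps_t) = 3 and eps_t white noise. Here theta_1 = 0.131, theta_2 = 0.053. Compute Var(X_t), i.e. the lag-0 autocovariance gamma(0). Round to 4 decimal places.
\gamma(0) = 3.0599

For an MA(q) process X_t = eps_t + sum_i theta_i eps_{t-i} with
Var(eps_t) = sigma^2, the variance is
  gamma(0) = sigma^2 * (1 + sum_i theta_i^2).
  sum_i theta_i^2 = (0.131)^2 + (0.053)^2 = 0.017161 + 0.002809 = 0.01997.
  gamma(0) = 3 * (1 + 0.01997) = 3 * 1.01997 = 3.05991, which rounds to 3.0599.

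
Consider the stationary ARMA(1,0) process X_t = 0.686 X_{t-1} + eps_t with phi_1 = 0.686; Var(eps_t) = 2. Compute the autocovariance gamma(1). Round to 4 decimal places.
\gamma(1) = 2.5916

Multiply the model equation by X_{t-k} and take expectations. With theta_0 = psi_0 = 1 and psi_j the MA(infinity) weights, this gives
  gamma(k) - sum_i phi_i gamma(k-i) = c_k,
  c_k = sigma^2 * sum_{j=k..q} theta_j psi_{j-k}   (c_k = 0 for k > q),
using gamma(-m) = gamma(m).
Pure AR (q = 0): c_0 = sigma^2 = 2, c_k = 0 for k >= 1.
Equations for k = 0 and k = 1 (AR order 1):
  gamma(0) = phi_1 gamma(1) + c_0
  gamma(1) = phi_1 gamma(0) + c_1
Substituting the second into the first: gamma(0) (1 - phi_1^2) = c_0 + phi_1 c_1, so
  gamma(0) = c_0 / (1 - phi_1^2) = 2 / (1 - (0.686)^2) = 2 / 0.529404 = 3.777833.
  gamma(1) = phi_1 gamma(0) = (0.686)(3.777833) = 2.591594.
Therefore gamma(1) = 2.5916 (to 4 decimal places).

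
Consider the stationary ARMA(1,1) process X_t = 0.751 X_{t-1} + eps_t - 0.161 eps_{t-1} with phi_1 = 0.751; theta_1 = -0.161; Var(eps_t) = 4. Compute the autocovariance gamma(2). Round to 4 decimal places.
\gamma(2) = 3.5735

Multiply the model equation by X_{t-k} and take expectations. With theta_0 = psi_0 = 1 and psi_j the MA(infinity) weights, this gives
  gamma(k) - sum_i phi_i gamma(k-i) = c_k,
  c_k = sigma^2 * sum_{j=k..q} theta_j psi_{j-k}   (c_k = 0 for k > q),
using gamma(-m) = gamma(m).
psi-weights needed (psi_j = theta_j + sum_i phi_i psi_{j-i}):
  psi_1 = theta_1 + phi_1 = -0.161 + (0.751) = 0.59
Right-hand sides:
  c_0 = sigma^2 (1 + theta_1 psi_1) = 4 * (1 + (-0.161)(0.59)) = 4 * 0.90501 = 3.62004
  c_1 = sigma^2 theta_1 = 4 * (-0.161) = -0.644
  c_2 = 0
Equations for k = 0 and k = 1 (AR order 1):
  gamma(0) = phi_1 gamma(1) + c_0
  gamma(1) = phi_1 gamma(0) + c_1
Substituting the second into the first: gamma(0) (1 - phi_1^2) = c_0 + phi_1 c_1, so
  gamma(0) = (c_0 + phi_1 c_1) / (1 - phi_1^2) = (3.62004 + (0.751)(-0.644)) / (1 - (0.751)^2) = 3.136396 / 0.435999 = 7.193585.
  gamma(1) = phi_1 gamma(0) + c_1 = (0.751)(7.193585) + (-0.644) = 4.758383.
For k = 2 (> q): gamma(2) = phi_1 gamma(1) = (0.751)(4.758383) = 3.573545.
Therefore gamma(2) = 3.5735 (to 4 decimal places).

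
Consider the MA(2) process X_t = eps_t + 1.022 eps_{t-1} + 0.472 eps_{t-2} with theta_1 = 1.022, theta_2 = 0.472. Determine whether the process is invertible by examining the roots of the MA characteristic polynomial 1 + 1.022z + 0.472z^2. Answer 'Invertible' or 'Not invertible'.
\text{Invertible}

The MA(q) characteristic polynomial is P(z) = 1 + 1.022z + 0.472z^2.
Invertibility requires all roots to lie outside the unit circle, i.e. |z| > 1 for every root.
Set 1 + (1.022) z + (0.472) z^2 = 0, i.e. a z^2 + b z + c = 0 with a = 0.472, b = 1.022, c = 1.
Discriminant D = b^2 - 4ac = (1.022)^2 - 4*(0.472)*1 = 1.044484 - (1.888) = -0.843516.
D < 0, so the roots are the complex-conjugate pair z = (-b +/- i sqrt(-D)) / (2a) = -1.0826 +/- 0.9729i.
For a conjugate pair |z|^2 = z * conj(z) = (product of roots) = c/a = 1/(0.472) = 2.118644, so |z| = sqrt(2.118644) = 1.4556 for both roots.
Moduli of all roots: 1.4556, 1.4556.
All moduli strictly greater than 1? Yes.
Verdict: Invertible.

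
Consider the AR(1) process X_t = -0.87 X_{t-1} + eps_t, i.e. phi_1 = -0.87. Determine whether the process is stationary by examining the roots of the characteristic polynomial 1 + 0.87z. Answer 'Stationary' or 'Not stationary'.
\text{Stationary}

The AR(p) characteristic polynomial is P(z) = 1 + 0.87z.
Stationarity requires all roots to lie outside the unit circle, i.e. |z| > 1 for every root.
This is linear in z: 1 + (0.87) z = 0  =>  z = -1/(0.87) = -1.149425,  |z| = 1.149425.
Moduli of all roots: 1.1494.
All moduli strictly greater than 1? Yes.
Verdict: Stationary.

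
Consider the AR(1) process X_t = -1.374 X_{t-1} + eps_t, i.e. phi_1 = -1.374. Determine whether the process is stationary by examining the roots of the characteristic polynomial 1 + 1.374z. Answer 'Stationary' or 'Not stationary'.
\text{Not stationary}

The AR(p) characteristic polynomial is P(z) = 1 + 1.374z.
Stationarity requires all roots to lie outside the unit circle, i.e. |z| > 1 for every root.
This is linear in z: 1 + (1.374) z = 0  =>  z = -1/(1.374) = -0.727802,  |z| = 0.727802.
Moduli of all roots: 0.7278.
All moduli strictly greater than 1? No.
Verdict: Not stationary.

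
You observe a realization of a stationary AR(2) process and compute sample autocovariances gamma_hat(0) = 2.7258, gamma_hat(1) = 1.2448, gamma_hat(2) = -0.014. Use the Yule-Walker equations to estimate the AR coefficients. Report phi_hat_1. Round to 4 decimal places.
\hat\phi_{1} = 0.5800

The Yule-Walker equations for an AR(p) process read, in matrix form,
  Gamma_p phi = r_p,   with   (Gamma_p)_{ij} = gamma(|i - j|),
                       (r_p)_i = gamma(i),   i,j = 1..p.
Substitute the sample gammas (Toeplitz matrix and right-hand side of size 2):
  Gamma_p = [[2.7258, 1.2448], [1.2448, 2.7258]]
  r_p     = [1.2448, -0.014]
Written out:
  2.7258 phi_1 + 1.2448 phi_2 = 1.2448
  1.2448 phi_1 + 2.7258 phi_2 = -0.014
Solve by Cramer's rule:
  det = gamma(0)^2 - gamma(1)^2 = (2.7258)^2 - (1.2448)^2 = 7.42998564 - 1.54952704 = 5.8804586
  phi_hat_1 = [gamma(1) gamma(0) - gamma(1) gamma(2)] / det = [(1.2448)(2.7258) - (1.2448)(-0.014)] / 5.8804586 = 3.41050304 / 5.8804586 = 0.58
  phi_hat_2 = [gamma(0) gamma(2) - gamma(1)^2] / det = [(2.7258)(-0.014) - (1.2448)^2] / 5.8804586 = -1.58768824 / 5.8804586 = -0.27
So phi_hat = [0.5800, -0.2700].
Therefore phi_hat_1 = 0.5800.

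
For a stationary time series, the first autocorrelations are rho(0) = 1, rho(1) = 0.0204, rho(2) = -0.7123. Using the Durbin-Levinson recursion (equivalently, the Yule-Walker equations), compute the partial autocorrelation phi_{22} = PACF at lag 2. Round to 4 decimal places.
\phi_{22} = -0.7130

The PACF at lag k is phi_{kk}, the last component of the solution
to the Yule-Walker system G_k phi = r_k where
  (G_k)_{ij} = rho(|i - j|), (r_k)_i = rho(i), i,j = 1..k.
Equivalently, Durbin-Levinson gives phi_{kk} iteratively:
  phi_{11} = rho(1)
  phi_{kk} = [rho(k) - sum_{j=1..k-1} phi_{k-1,j} rho(k-j)]
            / [1 - sum_{j=1..k-1} phi_{k-1,j} rho(j)],
  phi_{k,j} = phi_{k-1,j} - phi_{kk} phi_{k-1,k-j},  j = 1..k-1.
Step k = 1:
  phi_11 = rho(1) = 0.0204.
Step k = 2:
  phi_22 = [rho(2) - phi_11 rho(1)] / [1 - phi_11 rho(1)] = [-0.7123 - (0.0204)(0.0204)] / [1 - (0.0204)(0.0204)]
         = -0.71271616 / 0.99958384 = -0.713.
Therefore phi_{22} = -0.7130.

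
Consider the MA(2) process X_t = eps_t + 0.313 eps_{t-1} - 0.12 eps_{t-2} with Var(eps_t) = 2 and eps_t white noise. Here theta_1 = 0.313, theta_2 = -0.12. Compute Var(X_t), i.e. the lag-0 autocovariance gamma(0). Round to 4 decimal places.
\gamma(0) = 2.2247

For an MA(q) process X_t = eps_t + sum_i theta_i eps_{t-i} with
Var(eps_t) = sigma^2, the variance is
  gamma(0) = sigma^2 * (1 + sum_i theta_i^2).
  sum_i theta_i^2 = (0.313)^2 + (-0.12)^2 = 0.097969 + 0.0144 = 0.112369.
  gamma(0) = 2 * (1 + 0.112369) = 2 * 1.112369 = 2.224738, which rounds to 2.2247.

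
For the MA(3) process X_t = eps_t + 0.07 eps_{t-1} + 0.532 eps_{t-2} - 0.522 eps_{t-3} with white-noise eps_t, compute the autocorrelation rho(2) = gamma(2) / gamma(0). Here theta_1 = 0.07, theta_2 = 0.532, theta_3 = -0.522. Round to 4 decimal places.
\rho(2) = 0.3175

For an MA(q) process with theta_0 = 1, the autocovariance is
  gamma(k) = sigma^2 * sum_{i=0..q-k} theta_i * theta_{i+k},
and rho(k) = gamma(k) / gamma(0). Sigma^2 cancels.
  numerator   = (1)*(0.532) + (0.07)*(-0.522) = 0.49546.
  denominator = (1)^2 + (0.07)^2 + (0.532)^2 + (-0.522)^2 = 1.560408.
  rho(2) = 0.49546 / 1.560408 = 0.3175.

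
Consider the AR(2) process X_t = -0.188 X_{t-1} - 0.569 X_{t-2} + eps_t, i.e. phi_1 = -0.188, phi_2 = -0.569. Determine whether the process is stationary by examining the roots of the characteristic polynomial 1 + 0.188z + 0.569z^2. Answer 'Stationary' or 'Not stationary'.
\text{Stationary}

The AR(p) characteristic polynomial is P(z) = 1 + 0.188z + 0.569z^2.
Stationarity requires all roots to lie outside the unit circle, i.e. |z| > 1 for every root.
Set 1 + (0.188) z + (0.569) z^2 = 0, i.e. a z^2 + b z + c = 0 with a = 0.569, b = 0.188, c = 1.
Discriminant D = b^2 - 4ac = (0.188)^2 - 4*(0.569)*1 = 0.035344 - (2.276) = -2.240656.
D < 0, so the roots are the complex-conjugate pair z = (-b +/- i sqrt(-D)) / (2a) = -0.1652 +/- 1.3154i.
For a conjugate pair |z|^2 = z * conj(z) = (product of roots) = c/a = 1/(0.569) = 1.757469, so |z| = sqrt(1.757469) = 1.3257 for both roots.
Moduli of all roots: 1.3257, 1.3257.
All moduli strictly greater than 1? Yes.
Verdict: Stationary.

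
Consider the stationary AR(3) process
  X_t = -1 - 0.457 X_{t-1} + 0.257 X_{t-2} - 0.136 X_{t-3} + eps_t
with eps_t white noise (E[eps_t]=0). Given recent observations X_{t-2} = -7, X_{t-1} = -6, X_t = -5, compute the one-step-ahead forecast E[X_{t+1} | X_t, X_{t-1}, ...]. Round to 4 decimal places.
E[X_{t+1} \mid \mathcal F_t] = 0.6950

For an AR(p) model X_t = c + sum_i phi_i X_{t-i} + eps_t, the
one-step-ahead conditional mean is
  E[X_{t+1} | X_t, ...] = c + sum_i phi_i X_{t+1-i}.
Substitute known values:
  E[X_{t+1} | ...] = -1 + (-0.457) * (-5) + (0.257) * (-6) + (-0.136) * (-7)
                   = 0.6950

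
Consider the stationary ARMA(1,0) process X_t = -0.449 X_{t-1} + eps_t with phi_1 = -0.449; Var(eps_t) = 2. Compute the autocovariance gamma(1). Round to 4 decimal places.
\gamma(1) = -1.1248

Multiply the model equation by X_{t-k} and take expectations. With theta_0 = psi_0 = 1 and psi_j the MA(infinity) weights, this gives
  gamma(k) - sum_i phi_i gamma(k-i) = c_k,
  c_k = sigma^2 * sum_{j=k..q} theta_j psi_{j-k}   (c_k = 0 for k > q),
using gamma(-m) = gamma(m).
Pure AR (q = 0): c_0 = sigma^2 = 2, c_k = 0 for k >= 1.
Equations for k = 0 and k = 1 (AR order 1):
  gamma(0) = phi_1 gamma(1) + c_0
  gamma(1) = phi_1 gamma(0) + c_1
Substituting the second into the first: gamma(0) (1 - phi_1^2) = c_0 + phi_1 c_1, so
  gamma(0) = c_0 / (1 - phi_1^2) = 2 / (1 - (-0.449)^2) = 2 / 0.798399 = 2.505013.
  gamma(1) = phi_1 gamma(0) = (-0.449)(2.505013) = -1.124751.
Therefore gamma(1) = -1.1248 (to 4 decimal places).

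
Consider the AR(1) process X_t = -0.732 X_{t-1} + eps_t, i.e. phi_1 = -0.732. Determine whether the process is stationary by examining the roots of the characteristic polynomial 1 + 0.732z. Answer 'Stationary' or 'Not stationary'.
\text{Stationary}

The AR(p) characteristic polynomial is P(z) = 1 + 0.732z.
Stationarity requires all roots to lie outside the unit circle, i.e. |z| > 1 for every root.
This is linear in z: 1 + (0.732) z = 0  =>  z = -1/(0.732) = -1.36612,  |z| = 1.36612.
Moduli of all roots: 1.3661.
All moduli strictly greater than 1? Yes.
Verdict: Stationary.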